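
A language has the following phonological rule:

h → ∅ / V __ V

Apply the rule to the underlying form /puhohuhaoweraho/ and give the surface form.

/h/ occurs between vowels /u/ and /o/, so it deletes.
/h/ occurs between vowels /o/ and /u/, so it deletes.
/h/ occurs between vowels /u/ and /a/, so it deletes.
/h/ occurs between vowels /a/ and /o/, so it deletes.
Surface form: [puouaowerao].

puouaowerao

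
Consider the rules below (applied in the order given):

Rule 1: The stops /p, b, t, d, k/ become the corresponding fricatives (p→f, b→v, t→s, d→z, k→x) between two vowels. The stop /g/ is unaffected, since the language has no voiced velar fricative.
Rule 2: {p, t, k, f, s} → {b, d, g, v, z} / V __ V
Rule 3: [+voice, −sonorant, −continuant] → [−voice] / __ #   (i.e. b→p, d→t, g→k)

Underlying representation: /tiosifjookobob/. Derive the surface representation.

tiozifjooxovop

Rule 1 (intervocalic spirantization): /k/ is a stop between vowels /o/ and /o/, so it spirantizes to the fricative [x]. /b/ is a stop between vowels /o/ and /o/, so it spirantizes to the fricative [v]. /tiosifjookobob/ → tiosifjooxovob.
Rule 2 (intervocalic voicing): /s/ is a voiceless obstruent between vowels /o/ and /i/, so it voices to [z]. /tiosifjooxovob/ → tiozifjooxovob.
Rule 3 (final devoicing): /b/ is a voiced stop in word-final position, so it devoices to [p]. /tiozifjooxovob/ → tiozifjooxovop.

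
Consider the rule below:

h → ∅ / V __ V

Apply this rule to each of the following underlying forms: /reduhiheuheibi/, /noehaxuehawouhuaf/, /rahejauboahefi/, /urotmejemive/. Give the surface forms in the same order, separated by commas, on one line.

reduieueibi, noeaxueawouuaf, raejauboaefi, urotmejemive

/reduhiheuheibi/: /h/ occurs between vowels /u/ and /i/, so it deletes. /h/ occurs between vowels /i/ and /e/, so it deletes. /h/ occurs between vowels /u/ and /e/, so it deletes. → [reduieueibi].
/noehaxuehawouhuaf/: /h/ occurs between vowels /e/ and /a/, so it deletes. /h/ occurs between vowels /e/ and /a/, so it deletes. /h/ occurs between vowels /u/ and /u/, so it deletes. → [noeaxueawouuaf].
/rahejauboahefi/: /h/ occurs between vowels /a/ and /e/, so it deletes. /h/ occurs between vowels /a/ and /e/, so it deletes. → [raejauboaefi].
/urotmejemive/: the rule's environment is not met; surfaces unchanged as [urotmejemive].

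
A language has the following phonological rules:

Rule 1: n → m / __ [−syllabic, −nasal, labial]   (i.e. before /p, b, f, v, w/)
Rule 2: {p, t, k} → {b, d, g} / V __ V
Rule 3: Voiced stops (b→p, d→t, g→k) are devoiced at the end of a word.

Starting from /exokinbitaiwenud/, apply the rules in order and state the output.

exogimbidaiwenut

Rule 1 (nasal place assimilation): /n/ precedes the labial consonant /b/, so it assimilates in place to [m]. /exokinbitaiwenud/ → exokimbitaiwenud.
Rule 2 (intervocalic voicing): /k/ is a voiceless stop between vowels /o/ and /i/, so it voices to [g]. /t/ is a voiceless stop between vowels /i/ and /a/, so it voices to [d]. /exokimbitaiwenud/ → exogimbidaiwenud.
Rule 3 (final devoicing): /d/ is a voiced stop in word-final position, so it devoices to [t]. /exogimbidaiwenud/ → exogimbidaiwenut.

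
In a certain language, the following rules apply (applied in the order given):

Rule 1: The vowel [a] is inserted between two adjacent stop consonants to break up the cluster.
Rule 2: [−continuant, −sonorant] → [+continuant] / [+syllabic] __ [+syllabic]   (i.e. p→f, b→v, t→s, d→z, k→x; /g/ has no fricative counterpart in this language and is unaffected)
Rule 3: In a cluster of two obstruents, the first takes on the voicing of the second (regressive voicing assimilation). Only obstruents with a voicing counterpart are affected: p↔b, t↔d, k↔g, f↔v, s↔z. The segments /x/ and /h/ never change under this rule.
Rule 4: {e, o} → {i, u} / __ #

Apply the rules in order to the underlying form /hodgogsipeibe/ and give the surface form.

Rule 1 (stop-cluster a-epenthesis): /d/ and /g/ form a stop–stop cluster, so [a] is inserted between them. /hodgogsipeibe/ → hodagogsipeibe.
Rule 2 (intervocalic spirantization): /d/ is a stop between vowels /o/ and /a/, so it spirantizes to the fricative [z]. /p/ is a stop between vowels /i/ and /e/, so it spirantizes to the fricative [f]. /b/ is a stop between vowels /i/ and /e/, so it spirantizes to the fricative [v]. /hodagogsipeibe/ → hozagogsifeive.
Rule 3 (regressive voicing assimilation): /g/ precedes the voiceless obstruent /s/, so it devoices to [k] by assimilation. /hozagogsifeive/ → hozagoksifeive.
Rule 4 (final vowel raising): /e/ is a mid vowel in word-final position, so it raises to [i]. /hozagoksifeive/ → hozagoksifeivi.

hozagoksifeivi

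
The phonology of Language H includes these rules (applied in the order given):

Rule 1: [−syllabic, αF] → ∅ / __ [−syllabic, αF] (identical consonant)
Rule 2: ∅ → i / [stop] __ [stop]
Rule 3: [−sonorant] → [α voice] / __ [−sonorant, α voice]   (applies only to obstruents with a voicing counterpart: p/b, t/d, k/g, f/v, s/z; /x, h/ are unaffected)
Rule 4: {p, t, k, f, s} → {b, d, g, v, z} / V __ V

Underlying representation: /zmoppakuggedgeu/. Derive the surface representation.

zmobagugedigeu

Rule 1 (degemination): /pp/ is a geminate; the first /p/ deletes. /gg/ is a geminate; the first /g/ deletes. /zmoppakuggedgeu/ → zmopakugedgeu.
Rule 2 (stop-cluster i-epenthesis): /d/ and /g/ form a stop–stop cluster, so [i] is inserted between them. /zmopakugedgeu/ → zmopakugedigeu.
Rule 3 (regressive voicing assimilation): no segment meets the environment; /zmopakugedigeu/ is unchanged.
Rule 4 (intervocalic voicing): /p/ is a voiceless obstruent between vowels /o/ and /a/, so it voices to [b]. /k/ is a voiceless obstruent between vowels /a/ and /u/, so it voices to [g]. /zmopakugedigeu/ → zmobagugedigeu.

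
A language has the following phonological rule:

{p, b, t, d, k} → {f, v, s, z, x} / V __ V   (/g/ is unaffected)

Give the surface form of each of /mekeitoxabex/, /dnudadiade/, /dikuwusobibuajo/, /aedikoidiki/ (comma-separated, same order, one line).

mexeisoxavex, dnuzaziaze, dixuwusovivuajo, aezixoizixi

/mekeitoxabex/: /k/ is a stop between vowels /e/ and /e/, so it spirantizes to the fricative [x]. /t/ is a stop between vowels /i/ and /o/, so it spirantizes to the fricative [s]. /b/ is a stop between vowels /a/ and /e/, so it spirantizes to the fricative [v]. → [mexeisoxavex].
/dnudadiade/: /d/ is a stop between vowels /u/ and /a/, so it spirantizes to the fricative [z]. /d/ is a stop between vowels /a/ and /i/, so it spirantizes to the fricative [z]. /d/ is a stop between vowels /a/ and /e/, so it spirantizes to the fricative [z]. → [dnuzaziaze].
/dikuwusobibuajo/: /k/ is a stop between vowels /i/ and /u/, so it spirantizes to the fricative [x]. /b/ is a stop between vowels /o/ and /i/, so it spirantizes to the fricative [v]. /b/ is a stop between vowels /i/ and /u/, so it spirantizes to the fricative [v]. → [dixuwusovivuajo].
/aedikoidiki/: /d/ is a stop between vowels /e/ and /i/, so it spirantizes to the fricative [z]. /k/ is a stop between vowels /i/ and /o/, so it spirantizes to the fricative [x]. /d/ is a stop between vowels /i/ and /i/, so it spirantizes to the fricative [z]. /k/ is a stop between vowels /i/ and /i/, so it spirantizes to the fricative [x]. → [aezixoizixi].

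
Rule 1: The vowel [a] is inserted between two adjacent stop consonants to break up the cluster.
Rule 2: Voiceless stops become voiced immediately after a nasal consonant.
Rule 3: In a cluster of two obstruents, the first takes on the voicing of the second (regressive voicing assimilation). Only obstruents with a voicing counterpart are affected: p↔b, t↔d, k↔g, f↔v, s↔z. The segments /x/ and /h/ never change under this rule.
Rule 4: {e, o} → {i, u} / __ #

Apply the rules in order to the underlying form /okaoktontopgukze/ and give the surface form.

okaokatondopagugzi

Rule 1 (stop-cluster a-epenthesis): /k/ and /t/ form a stop–stop cluster, so [a] is inserted between them. /p/ and /g/ form a stop–stop cluster, so [a] is inserted between them. /okaoktontopgukze/ → okaokatontopagukze.
Rule 2 (post-nasal voicing): /t/ is a voiceless stop immediately after the nasal /n/, so it voices to [d]. /okaokatontopagukze/ → okaokatondopagukze.
Rule 3 (regressive voicing assimilation): /k/ precedes the voiced obstruent /z/, so it voices to [g] by assimilation. /okaokatondopagukze/ → okaokatondopagugze.
Rule 4 (final vowel raising): /e/ is a mid vowel in word-final position, so it raises to [i]. /okaokatondopagugze/ → okaokatondopagugzi.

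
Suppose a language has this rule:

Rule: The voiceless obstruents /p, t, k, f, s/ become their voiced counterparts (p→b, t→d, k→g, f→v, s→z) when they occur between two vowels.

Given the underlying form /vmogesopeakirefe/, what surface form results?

/s/ is a voiceless obstruent between vowels /e/ and /o/, so it voices to [z].
/p/ is a voiceless obstruent between vowels /o/ and /e/, so it voices to [b].
/k/ is a voiceless obstruent between vowels /a/ and /i/, so it voices to [g].
/f/ is a voiceless obstruent between vowels /e/ and /e/, so it voices to [v].
Surface form: [vmogezobeagireve].

vmogezobeagireve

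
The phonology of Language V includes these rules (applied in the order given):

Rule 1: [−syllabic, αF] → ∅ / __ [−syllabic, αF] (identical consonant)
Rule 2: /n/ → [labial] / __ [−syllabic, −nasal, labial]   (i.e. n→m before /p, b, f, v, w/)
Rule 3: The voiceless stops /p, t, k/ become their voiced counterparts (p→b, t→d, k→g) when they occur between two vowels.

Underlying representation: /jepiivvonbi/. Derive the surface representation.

Rule 1 (degemination): /vv/ is a geminate; the first /v/ deletes. /jepiivvonbi/ → jepiivonbi.
Rule 2 (nasal place assimilation): /n/ precedes the labial consonant /b/, so it assimilates in place to [m]. /jepiivonbi/ → jepiivombi.
Rule 3 (intervocalic voicing): /p/ is a voiceless stop between vowels /e/ and /i/, so it voices to [b]. /jepiivombi/ → jebiivombi.

jebiivombi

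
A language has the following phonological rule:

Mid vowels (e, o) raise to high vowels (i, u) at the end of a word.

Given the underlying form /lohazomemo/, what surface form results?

lohazomemu

Scanning /lohazomemo/: /o/ at position 2 is not in the conditioning environment; /o/ at position 6 is not in the conditioning environment; /e/ at position 8 is not in the conditioning environment; /o/ is a mid vowel in word-final position, so it raises to [u].
Result: [lohazomemu].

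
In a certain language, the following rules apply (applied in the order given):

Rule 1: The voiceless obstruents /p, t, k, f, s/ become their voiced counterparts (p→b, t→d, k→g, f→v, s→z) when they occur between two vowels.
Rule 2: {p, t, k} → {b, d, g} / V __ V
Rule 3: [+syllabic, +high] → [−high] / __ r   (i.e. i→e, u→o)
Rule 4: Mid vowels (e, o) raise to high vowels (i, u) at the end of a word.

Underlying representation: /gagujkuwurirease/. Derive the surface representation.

gagujkuworereazi

Rule 1 (intervocalic voicing): /s/ is a voiceless obstruent between vowels /a/ and /e/, so it voices to [z]. /gagujkuwurirease/ → gagujkuwurireaze.
Rule 2 (intervocalic voicing): no segment meets the environment; /gagujkuwurireaze/ is unchanged.
Rule 3 (pre-rhotic lowering): /u/ is a high vowel immediately before /r/, so it lowers to [o]. /i/ is a high vowel immediately before /r/, so it lowers to [e]. /gagujkuwurireaze/ → gagujkuworereaze.
Rule 4 (final vowel raising): /e/ is a mid vowel in word-final position, so it raises to [i]. /gagujkuworereaze/ → gagujkuworereazi.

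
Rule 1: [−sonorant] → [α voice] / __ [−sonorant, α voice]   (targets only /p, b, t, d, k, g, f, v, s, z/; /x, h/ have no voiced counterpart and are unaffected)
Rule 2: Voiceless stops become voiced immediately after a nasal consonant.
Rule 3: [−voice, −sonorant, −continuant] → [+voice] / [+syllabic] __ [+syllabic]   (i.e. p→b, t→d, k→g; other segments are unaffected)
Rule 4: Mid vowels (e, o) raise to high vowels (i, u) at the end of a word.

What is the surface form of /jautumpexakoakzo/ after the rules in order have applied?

jaudumbexagoagzu

Rule 1 (regressive voicing assimilation): /k/ precedes the voiced obstruent /z/, so it voices to [g] by assimilation. /jautumpexakoakzo/ → jautumpexakoagzo.
Rule 2 (post-nasal voicing): /p/ is a voiceless stop immediately after the nasal /m/, so it voices to [b]. /jautumpexakoagzo/ → jautumbexakoagzo.
Rule 3 (intervocalic voicing): /t/ is a voiceless stop between vowels /u/ and /u/, so it voices to [d]. /k/ is a voiceless stop between vowels /a/ and /o/, so it voices to [g]. /jautumbexakoagzo/ → jaudumbexagoagzo.
Rule 4 (final vowel raising): /o/ is a mid vowel in word-final position, so it raises to [u]. /jaudumbexagoagzo/ → jaudumbexagoagzu.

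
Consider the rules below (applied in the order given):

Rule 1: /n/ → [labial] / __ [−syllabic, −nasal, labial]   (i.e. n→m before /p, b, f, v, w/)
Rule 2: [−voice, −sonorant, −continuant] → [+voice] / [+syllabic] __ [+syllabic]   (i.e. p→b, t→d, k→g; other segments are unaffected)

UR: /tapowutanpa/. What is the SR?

Rule 1 (nasal place assimilation): /n/ precedes the labial consonant /p/, so it assimilates in place to [m]. /tapowutanpa/ → tapowutampa.
Rule 2 (intervocalic voicing): /p/ is a voiceless stop between vowels /a/ and /o/, so it voices to [b]. /t/ is a voiceless stop between vowels /u/ and /a/, so it voices to [d]. /tapowutampa/ → tabowudampa.

tabowudampa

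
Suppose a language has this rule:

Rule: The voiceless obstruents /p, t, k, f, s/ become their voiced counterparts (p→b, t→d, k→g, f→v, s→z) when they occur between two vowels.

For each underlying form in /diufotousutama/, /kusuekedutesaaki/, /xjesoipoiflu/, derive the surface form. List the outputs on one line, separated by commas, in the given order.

diuvodouzudama, kuzuegedudezaagi, xjezoiboiflu

/diufotousutama/: /f/ is a voiceless obstruent between vowels /u/ and /o/, so it voices to [v]. /t/ is a voiceless obstruent between vowels /o/ and /o/, so it voices to [d]. /s/ is a voiceless obstruent between vowels /u/ and /u/, so it voices to [z]. /t/ is a voiceless obstruent between vowels /u/ and /a/, so it voices to [d]. → [diuvodouzudama].
/kusuekedutesaaki/: /s/ is a voiceless obstruent between vowels /u/ and /u/, so it voices to [z]. /k/ is a voiceless obstruent between vowels /e/ and /e/, so it voices to [g]. /t/ is a voiceless obstruent between vowels /u/ and /e/, so it voices to [d]. /s/ is a voiceless obstruent between vowels /e/ and /a/, so it voices to [z]. /k/ is a voiceless obstruent between vowels /a/ and /i/, so it voices to [g]. → [kuzuegedudezaagi].
/xjesoipoiflu/: /s/ is a voiceless obstruent between vowels /e/ and /o/, so it voices to [z]. /p/ is a voiceless obstruent between vowels /i/ and /o/, so it voices to [b]. → [xjezoiboiflu].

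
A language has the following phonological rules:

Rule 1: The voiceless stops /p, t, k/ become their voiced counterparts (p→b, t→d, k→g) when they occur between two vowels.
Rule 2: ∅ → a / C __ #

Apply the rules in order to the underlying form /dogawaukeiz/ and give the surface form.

dogawaugeiza

Rule 1 (intervocalic voicing): /k/ is a voiceless stop between vowels /u/ and /e/, so it voices to [g]. /dogawaukeiz/ → dogawaugeiz.
Rule 2 (final a-epenthesis): the form ends in the consonant /z/, so [a] is inserted word-finally. /dogawaugeiz/ → dogawaugeiza.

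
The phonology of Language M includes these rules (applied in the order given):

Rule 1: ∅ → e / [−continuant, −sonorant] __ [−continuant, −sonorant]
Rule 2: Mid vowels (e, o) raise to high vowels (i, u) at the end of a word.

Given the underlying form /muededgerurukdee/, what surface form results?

muededegerurukedei

Rule 1 (stop-cluster e-epenthesis): /d/ and /g/ form a stop–stop cluster, so [e] is inserted between them. /k/ and /d/ form a stop–stop cluster, so [e] is inserted between them. /muededgerurukdee/ → muededegerurukedee.
Rule 2 (final vowel raising): /e/ is a mid vowel in word-final position, so it raises to [i]. /muededegerurukedee/ → muededegerurukedei.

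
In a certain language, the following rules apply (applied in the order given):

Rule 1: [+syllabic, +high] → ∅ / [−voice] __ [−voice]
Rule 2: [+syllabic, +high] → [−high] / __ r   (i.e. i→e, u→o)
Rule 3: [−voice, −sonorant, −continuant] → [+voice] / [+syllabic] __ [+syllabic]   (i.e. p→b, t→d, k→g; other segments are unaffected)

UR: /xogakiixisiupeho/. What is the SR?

Rule 1 (high vowel syncope): /i/ is a high vowel flanked by voiceless consonants /x/ and /s/, so it deletes. /xogakiixisiupeho/ → xogakiixsiupeho.
Rule 2 (pre-rhotic lowering): no segment meets the environment; /xogakiixsiupeho/ is unchanged.
Rule 3 (intervocalic voicing): /k/ is a voiceless stop between vowels /a/ and /i/, so it voices to [g]. /p/ is a voiceless stop between vowels /u/ and /e/, so it voices to [b]. /xogakiixsiupeho/ → xogagiixsiubeho.

xogagiixsiubeho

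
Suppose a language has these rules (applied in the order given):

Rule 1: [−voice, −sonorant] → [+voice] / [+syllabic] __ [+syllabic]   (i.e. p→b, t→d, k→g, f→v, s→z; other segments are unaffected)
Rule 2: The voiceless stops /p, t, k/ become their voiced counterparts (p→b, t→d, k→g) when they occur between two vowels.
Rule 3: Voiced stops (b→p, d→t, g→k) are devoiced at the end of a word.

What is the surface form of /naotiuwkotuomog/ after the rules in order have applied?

naodiuwkoduomok

Rule 1 (intervocalic voicing): /t/ is a voiceless obstruent between vowels /o/ and /i/, so it voices to [d]. /t/ is a voiceless obstruent between vowels /o/ and /u/, so it voices to [d]. /naotiuwkotuomog/ → naodiuwkoduomog.
Rule 2 (intervocalic voicing): no segment meets the environment; /naodiuwkoduomog/ is unchanged.
Rule 3 (final devoicing): /g/ is a voiced stop in word-final position, so it devoices to [k]. /naodiuwkoduomog/ → naodiuwkoduomok.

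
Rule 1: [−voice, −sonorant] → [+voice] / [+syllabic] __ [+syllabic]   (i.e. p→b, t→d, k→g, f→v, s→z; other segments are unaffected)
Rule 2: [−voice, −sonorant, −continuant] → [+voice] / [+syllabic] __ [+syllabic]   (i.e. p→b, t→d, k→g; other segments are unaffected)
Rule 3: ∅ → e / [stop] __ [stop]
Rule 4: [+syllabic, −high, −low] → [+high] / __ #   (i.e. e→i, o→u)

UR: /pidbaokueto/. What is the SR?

Rule 1 (intervocalic voicing): /k/ is a voiceless obstruent between vowels /o/ and /u/, so it voices to [g]. /t/ is a voiceless obstruent between vowels /e/ and /o/, so it voices to [d]. /pidbaokueto/ → pidbaoguedo.
Rule 2 (intervocalic voicing): no segment meets the environment; /pidbaoguedo/ is unchanged.
Rule 3 (stop-cluster e-epenthesis): /d/ and /b/ form a stop–stop cluster, so [e] is inserted between them. /pidbaoguedo/ → pidebaoguedo.
Rule 4 (final vowel raising): /o/ is a mid vowel in word-final position, so it raises to [u]. /pidebaoguedo/ → pidebaoguedu.

pidebaoguedu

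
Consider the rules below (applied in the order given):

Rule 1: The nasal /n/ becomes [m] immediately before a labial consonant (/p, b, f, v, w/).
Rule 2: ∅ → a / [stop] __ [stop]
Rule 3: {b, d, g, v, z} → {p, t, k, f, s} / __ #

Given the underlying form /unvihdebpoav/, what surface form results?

umvihdebapoaf

Rule 1 (nasal place assimilation): /n/ precedes the labial consonant /v/, so it assimilates in place to [m]. /unvihdebpoav/ → umvihdebpoav.
Rule 2 (stop-cluster a-epenthesis): /b/ and /p/ form a stop–stop cluster, so [a] is inserted between them. /umvihdebpoav/ → umvihdebapoav.
Rule 3 (final devoicing): /v/ is a voiced obstruent in word-final position, so it devoices to [f]. /umvihdebapoav/ → umvihdebapoaf.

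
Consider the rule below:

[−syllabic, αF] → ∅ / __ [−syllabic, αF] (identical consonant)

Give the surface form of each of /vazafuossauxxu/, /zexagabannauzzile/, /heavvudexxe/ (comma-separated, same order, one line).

/vazafuossauxxu/: /ss/ is a geminate; the first /s/ deletes. /xx/ is a geminate; the first /x/ deletes. → [vazafuosauxu].
/zexagabannauzzile/: /nn/ is a geminate; the first /n/ deletes. /zz/ is a geminate; the first /z/ deletes. → [zexagabanauzile].
/heavvudexxe/: /vv/ is a geminate; the first /v/ deletes. /xx/ is a geminate; the first /x/ deletes. → [heavudexe].

vazafuosauxu, zexagabanauzile, heavudexe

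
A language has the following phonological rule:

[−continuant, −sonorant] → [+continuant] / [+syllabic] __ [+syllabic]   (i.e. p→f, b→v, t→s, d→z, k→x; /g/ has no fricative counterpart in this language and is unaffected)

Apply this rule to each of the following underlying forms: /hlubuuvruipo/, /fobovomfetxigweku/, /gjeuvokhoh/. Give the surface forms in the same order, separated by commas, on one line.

hluvuuvruifo, fovovomfetxigwexu, gjeuvokhoh

/hlubuuvruipo/: /b/ is a stop between vowels /u/ and /u/, so it spirantizes to the fricative [v]. /p/ is a stop between vowels /i/ and /o/, so it spirantizes to the fricative [f]. → [hluvuuvruifo].
/fobovomfetxigweku/: /b/ is a stop between vowels /o/ and /o/, so it spirantizes to the fricative [v]. /k/ is a stop between vowels /e/ and /u/, so it spirantizes to the fricative [x]. → [fovovomfetxigwexu].
/gjeuvokhoh/: the rule's environment is not met; surfaces unchanged as [gjeuvokhoh].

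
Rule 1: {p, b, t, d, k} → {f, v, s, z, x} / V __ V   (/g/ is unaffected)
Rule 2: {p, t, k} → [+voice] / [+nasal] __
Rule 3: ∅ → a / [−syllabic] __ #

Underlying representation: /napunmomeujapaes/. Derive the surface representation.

nafunmomeujafaesa

Rule 1 (intervocalic spirantization): /p/ is a stop between vowels /a/ and /u/, so it spirantizes to the fricative [f]. /p/ is a stop between vowels /a/ and /a/, so it spirantizes to the fricative [f]. /napunmomeujapaes/ → nafunmomeujafaes.
Rule 2 (post-nasal voicing): no segment meets the environment; /nafunmomeujafaes/ is unchanged.
Rule 3 (final a-epenthesis): the form ends in the consonant /s/, so [a] is inserted word-finally. /nafunmomeujafaes/ → nafunmomeujafaesa.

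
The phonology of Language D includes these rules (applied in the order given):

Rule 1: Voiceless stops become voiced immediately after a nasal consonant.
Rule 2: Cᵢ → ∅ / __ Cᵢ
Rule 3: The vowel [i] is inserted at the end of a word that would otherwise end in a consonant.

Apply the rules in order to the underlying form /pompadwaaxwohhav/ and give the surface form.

pombadwaaxwohavi

Rule 1 (post-nasal voicing): /p/ is a voiceless stop immediately after the nasal /m/, so it voices to [b]. /pompadwaaxwohhav/ → pombadwaaxwohhav.
Rule 2 (degemination): /hh/ is a geminate; the first /h/ deletes. /pombadwaaxwohhav/ → pombadwaaxwohav.
Rule 3 (final i-epenthesis): the form ends in the consonant /v/, so [i] is inserted word-finally. /pombadwaaxwohav/ → pombadwaaxwohavi.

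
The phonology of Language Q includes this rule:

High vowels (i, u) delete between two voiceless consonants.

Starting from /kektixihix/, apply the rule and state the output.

kektxhx

/i/ is a high vowel flanked by voiceless consonants /t/ and /x/, so it deletes.
/i/ is a high vowel flanked by voiceless consonants /x/ and /h/, so it deletes.
/i/ is a high vowel flanked by voiceless consonants /h/ and /x/, so it deletes.
Surface form: [kektxhx].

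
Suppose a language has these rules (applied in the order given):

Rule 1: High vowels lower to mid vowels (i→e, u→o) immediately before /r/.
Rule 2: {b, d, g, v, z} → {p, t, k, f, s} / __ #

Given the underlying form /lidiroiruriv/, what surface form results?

lideroerorif

Rule 1 (pre-rhotic lowering): /i/ is a high vowel immediately before /r/, so it lowers to [e]. /i/ is a high vowel immediately before /r/, so it lowers to [e]. /u/ is a high vowel immediately before /r/, so it lowers to [o]. /lidiroiruriv/ → lideroeroriv.
Rule 2 (final devoicing): /v/ is a voiced obstruent in word-final position, so it devoices to [f]. /lideroeroriv/ → lideroerorif.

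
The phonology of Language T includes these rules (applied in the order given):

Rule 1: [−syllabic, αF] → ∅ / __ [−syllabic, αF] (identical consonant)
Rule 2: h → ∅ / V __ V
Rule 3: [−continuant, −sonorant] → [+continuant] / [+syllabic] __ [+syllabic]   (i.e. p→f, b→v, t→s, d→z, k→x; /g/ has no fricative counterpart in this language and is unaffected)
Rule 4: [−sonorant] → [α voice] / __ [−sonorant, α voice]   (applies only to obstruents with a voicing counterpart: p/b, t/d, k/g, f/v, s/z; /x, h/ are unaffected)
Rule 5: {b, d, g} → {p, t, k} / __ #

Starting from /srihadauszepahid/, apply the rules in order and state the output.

Rule 1 (degemination): no segment meets the environment; /srihadauszepahid/ is unchanged.
Rule 2 (intervocalic h-deletion): /h/ occurs between vowels /i/ and /a/, so it deletes. /h/ occurs between vowels /a/ and /i/, so it deletes. /srihadauszepahid/ → sriadauszepaid.
Rule 3 (intervocalic spirantization): /d/ is a stop between vowels /a/ and /a/, so it spirantizes to the fricative [z]. /p/ is a stop between vowels /e/ and /a/, so it spirantizes to the fricative [f]. /sriadauszepaid/ → sriazauszefaid.
Rule 4 (regressive voicing assimilation): /s/ precedes the voiced obstruent /z/, so it voices to [z] by assimilation. /sriazauszefaid/ → sriazauzzefaid.
Rule 5 (final devoicing): /d/ is a voiced stop in word-final position, so it devoices to [t]. /sriazauzzefaid/ → sriazauzzefait.

sriazauzzefait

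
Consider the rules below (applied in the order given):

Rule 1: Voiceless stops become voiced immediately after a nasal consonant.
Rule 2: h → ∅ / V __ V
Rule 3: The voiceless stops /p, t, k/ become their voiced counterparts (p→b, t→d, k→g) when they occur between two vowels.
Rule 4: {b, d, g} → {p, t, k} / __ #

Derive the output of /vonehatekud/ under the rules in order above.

Rule 1 (post-nasal voicing): no segment meets the environment; /vonehatekud/ is unchanged.
Rule 2 (intervocalic h-deletion): /h/ occurs between vowels /e/ and /a/, so it deletes. /vonehatekud/ → voneatekud.
Rule 3 (intervocalic voicing): /t/ is a voiceless stop between vowels /a/ and /e/, so it voices to [d]. /k/ is a voiceless stop between vowels /e/ and /u/, so it voices to [g]. /voneatekud/ → voneadegud.
Rule 4 (final devoicing): /d/ is a voiced stop in word-final position, so it devoices to [t]. /voneadegud/ → voneadegut.

voneadegut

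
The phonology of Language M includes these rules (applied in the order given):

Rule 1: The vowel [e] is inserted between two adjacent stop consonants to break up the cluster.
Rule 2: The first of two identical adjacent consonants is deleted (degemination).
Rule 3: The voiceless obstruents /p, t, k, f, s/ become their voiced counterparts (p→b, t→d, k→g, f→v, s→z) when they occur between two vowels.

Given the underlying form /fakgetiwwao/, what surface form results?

fagegediwao

Rule 1 (stop-cluster e-epenthesis): /k/ and /g/ form a stop–stop cluster, so [e] is inserted between them. /fakgetiwwao/ → fakegetiwwao.
Rule 2 (degemination): /ww/ is a geminate; the first /w/ deletes. /fakegetiwwao/ → fakegetiwao.
Rule 3 (intervocalic voicing): /k/ is a voiceless obstruent between vowels /a/ and /e/, so it voices to [g]. /t/ is a voiceless obstruent between vowels /e/ and /i/, so it voices to [d]. /fakegetiwao/ → fagegediwao.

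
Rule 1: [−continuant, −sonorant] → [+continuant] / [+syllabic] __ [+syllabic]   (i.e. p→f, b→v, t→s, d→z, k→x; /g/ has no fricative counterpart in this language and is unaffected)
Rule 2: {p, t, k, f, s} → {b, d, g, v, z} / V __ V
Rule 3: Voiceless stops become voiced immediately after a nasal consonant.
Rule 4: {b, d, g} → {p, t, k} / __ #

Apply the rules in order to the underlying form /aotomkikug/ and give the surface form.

Rule 1 (intervocalic spirantization): /t/ is a stop between vowels /o/ and /o/, so it spirantizes to the fricative [s]. /k/ is a stop between vowels /i/ and /u/, so it spirantizes to the fricative [x]. /aotomkikug/ → aosomkixug.
Rule 2 (intervocalic voicing): /s/ is a voiceless obstruent between vowels /o/ and /o/, so it voices to [z]. /aosomkixug/ → aozomkixug.
Rule 3 (post-nasal voicing): /k/ is a voiceless stop immediately after the nasal /m/, so it voices to [g]. /aozomkixug/ → aozomgixug.
Rule 4 (final devoicing): /g/ is a voiced stop in word-final position, so it devoices to [k]. /aozomgixug/ → aozomgixuk.

aozomgixuk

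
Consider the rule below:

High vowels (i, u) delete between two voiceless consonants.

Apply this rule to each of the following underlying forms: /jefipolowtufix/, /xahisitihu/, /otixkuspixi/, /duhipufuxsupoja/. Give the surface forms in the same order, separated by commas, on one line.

/jefipolowtufix/: /i/ is a high vowel flanked by voiceless consonants /f/ and /p/, so it deletes. /u/ is a high vowel flanked by voiceless consonants /t/ and /f/, so it deletes. /i/ is a high vowel flanked by voiceless consonants /f/ and /x/, so it deletes. → [jefpolowtfx].
/xahisitihu/: /i/ is a high vowel flanked by voiceless consonants /h/ and /s/, so it deletes. /i/ is a high vowel flanked by voiceless consonants /s/ and /t/, so it deletes. /i/ is a high vowel flanked by voiceless consonants /t/ and /h/, so it deletes. → [xahsthu].
/otixkuspixi/: /i/ is a high vowel flanked by voiceless consonants /t/ and /x/, so it deletes. /u/ is a high vowel flanked by voiceless consonants /k/ and /s/, so it deletes. /i/ is a high vowel flanked by voiceless consonants /p/ and /x/, so it deletes. → [otxkspxi].
/duhipufuxsupoja/: /i/ is a high vowel flanked by voiceless consonants /h/ and /p/, so it deletes. /u/ is a high vowel flanked by voiceless consonants /p/ and /f/, so it deletes. /u/ is a high vowel flanked by voiceless consonants /f/ and /x/, so it deletes. /u/ is a high vowel flanked by voiceless consonants /s/ and /p/, so it deletes. → [duhpfxspoja].

jefpolowtfx, xahsthu, otxkspxi, duhpfxspoja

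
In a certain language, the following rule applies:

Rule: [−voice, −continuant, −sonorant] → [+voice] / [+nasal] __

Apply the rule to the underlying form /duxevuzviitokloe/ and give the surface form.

duxevuzviitokloe

No segment of /duxevuzviitokloe/ meets the structural description of the rule, so the form surfaces unchanged.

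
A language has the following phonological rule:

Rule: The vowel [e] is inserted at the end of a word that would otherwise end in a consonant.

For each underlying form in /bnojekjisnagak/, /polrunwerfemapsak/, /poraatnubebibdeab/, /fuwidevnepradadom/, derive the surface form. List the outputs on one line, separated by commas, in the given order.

bnojekjisnagake, polrunwerfemapsake, poraatnubebibdeabe, fuwidevnepradadome

/bnojekjisnagak/: the form ends in the consonant /k/, so [e] is inserted word-finally. → [bnojekjisnagake].
/polrunwerfemapsak/: the form ends in the consonant /k/, so [e] is inserted word-finally. → [polrunwerfemapsake].
/poraatnubebibdeab/: the form ends in the consonant /b/, so [e] is inserted word-finally. → [poraatnubebibdeabe].
/fuwidevnepradadom/: the form ends in the consonant /m/, so [e] is inserted word-finally. → [fuwidevnepradadome].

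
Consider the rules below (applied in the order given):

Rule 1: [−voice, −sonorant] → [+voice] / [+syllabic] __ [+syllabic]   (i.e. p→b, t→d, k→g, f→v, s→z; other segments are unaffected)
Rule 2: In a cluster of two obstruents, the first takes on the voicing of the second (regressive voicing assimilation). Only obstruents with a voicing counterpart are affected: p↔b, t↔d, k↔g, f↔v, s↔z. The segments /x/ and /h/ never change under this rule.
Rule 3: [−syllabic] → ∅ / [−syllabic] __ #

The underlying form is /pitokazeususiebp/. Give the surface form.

pidogazeuzuziep

Rule 1 (intervocalic voicing): /t/ is a voiceless obstruent between vowels /i/ and /o/, so it voices to [d]. /k/ is a voiceless obstruent between vowels /o/ and /a/, so it voices to [g]. /s/ is a voiceless obstruent between vowels /u/ and /u/, so it voices to [z]. /s/ is a voiceless obstruent between vowels /u/ and /i/, so it voices to [z]. /pitokazeususiebp/ → pidogazeuzuziebp.
Rule 2 (regressive voicing assimilation): /b/ precedes the voiceless obstruent /p/, so it devoices to [p] by assimilation. /pidogazeuzuziebp/ → pidogazeuzuziepp.
Rule 3 (final cluster simplification): /p/ is the second consonant of a word-final cluster /pp/, so it deletes. /pidogazeuzuziepp/ → pidogazeuzuziep.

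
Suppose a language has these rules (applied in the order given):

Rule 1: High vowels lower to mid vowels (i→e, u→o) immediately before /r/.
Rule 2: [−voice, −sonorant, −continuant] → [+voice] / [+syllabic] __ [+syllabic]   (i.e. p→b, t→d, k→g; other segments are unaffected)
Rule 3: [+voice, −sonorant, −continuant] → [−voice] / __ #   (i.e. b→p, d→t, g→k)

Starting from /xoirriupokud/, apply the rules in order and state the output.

xoerriubogut

Rule 1 (pre-rhotic lowering): /i/ is a high vowel immediately before /r/, so it lowers to [e]. /xoirriupokud/ → xoerriupokud.
Rule 2 (intervocalic voicing): /p/ is a voiceless stop between vowels /u/ and /o/, so it voices to [b]. /k/ is a voiceless stop between vowels /o/ and /u/, so it voices to [g]. /xoerriupokud/ → xoerriubogud.
Rule 3 (final devoicing): /d/ is a voiced stop in word-final position, so it devoices to [t]. /xoerriubogud/ → xoerriubogut.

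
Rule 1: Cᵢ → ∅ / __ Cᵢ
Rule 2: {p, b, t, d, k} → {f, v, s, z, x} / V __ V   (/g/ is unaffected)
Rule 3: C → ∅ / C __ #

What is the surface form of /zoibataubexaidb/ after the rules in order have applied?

zoivasauvexaid

Rule 1 (degemination): no segment meets the environment; /zoibataubexaidb/ is unchanged.
Rule 2 (intervocalic spirantization): /b/ is a stop between vowels /i/ and /a/, so it spirantizes to the fricative [v]. /t/ is a stop between vowels /a/ and /a/, so it spirantizes to the fricative [s]. /b/ is a stop between vowels /u/ and /e/, so it spirantizes to the fricative [v]. /zoibataubexaidb/ → zoivasauvexaidb.
Rule 3 (final cluster simplification): /b/ is the second consonant of a word-final cluster /db/, so it deletes. /zoivasauvexaidb/ → zoivasauvexaid.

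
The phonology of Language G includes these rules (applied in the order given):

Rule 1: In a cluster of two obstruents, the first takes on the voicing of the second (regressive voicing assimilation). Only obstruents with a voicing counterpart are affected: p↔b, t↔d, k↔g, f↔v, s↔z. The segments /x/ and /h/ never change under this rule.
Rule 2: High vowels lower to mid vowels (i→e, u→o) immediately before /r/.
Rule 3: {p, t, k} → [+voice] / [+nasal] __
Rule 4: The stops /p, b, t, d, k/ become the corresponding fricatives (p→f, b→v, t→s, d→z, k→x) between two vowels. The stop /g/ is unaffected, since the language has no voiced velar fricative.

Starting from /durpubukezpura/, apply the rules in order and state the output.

Rule 1 (regressive voicing assimilation): /z/ precedes the voiceless obstruent /p/, so it devoices to [s] by assimilation. /durpubukezpura/ → durpubukespura.
Rule 2 (pre-rhotic lowering): /u/ is a high vowel immediately before /r/, so it lowers to [o]. /u/ is a high vowel immediately before /r/, so it lowers to [o]. /durpubukespura/ → dorpubukespora.
Rule 3 (post-nasal voicing): no segment meets the environment; /dorpubukespora/ is unchanged.
Rule 4 (intervocalic spirantization): /b/ is a stop between vowels /u/ and /u/, so it spirantizes to the fricative [v]. /k/ is a stop between vowels /u/ and /e/, so it spirantizes to the fricative [x]. /dorpubukespora/ → dorpuvuxespora.

dorpuvuxespora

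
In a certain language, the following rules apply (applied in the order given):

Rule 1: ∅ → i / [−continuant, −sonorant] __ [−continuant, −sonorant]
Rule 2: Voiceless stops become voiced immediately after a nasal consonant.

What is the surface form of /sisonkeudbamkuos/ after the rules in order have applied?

Rule 1 (stop-cluster i-epenthesis): /d/ and /b/ form a stop–stop cluster, so [i] is inserted between them. /sisonkeudbamkuos/ → sisonkeudibamkuos.
Rule 2 (post-nasal voicing): /k/ is a voiceless stop immediately after the nasal /n/, so it voices to [g]. /k/ is a voiceless stop immediately after the nasal /m/, so it voices to [g]. /sisonkeudibamkuos/ → sisongeudibamguos.

sisongeudibamguos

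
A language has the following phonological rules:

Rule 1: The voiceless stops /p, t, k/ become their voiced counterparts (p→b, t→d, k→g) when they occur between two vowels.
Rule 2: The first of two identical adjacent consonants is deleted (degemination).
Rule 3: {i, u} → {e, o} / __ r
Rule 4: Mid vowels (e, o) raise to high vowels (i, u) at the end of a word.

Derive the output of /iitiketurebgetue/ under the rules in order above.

Rule 1 (intervocalic voicing): /t/ is a voiceless stop between vowels /i/ and /i/, so it voices to [d]. /k/ is a voiceless stop between vowels /i/ and /e/, so it voices to [g]. /t/ is a voiceless stop between vowels /e/ and /u/, so it voices to [d]. /t/ is a voiceless stop between vowels /e/ and /u/, so it voices to [d]. /iitiketurebgetue/ → iidigedurebgedue.
Rule 2 (degemination): no segment meets the environment; /iidigedurebgedue/ is unchanged.
Rule 3 (pre-rhotic lowering): /u/ is a high vowel immediately before /r/, so it lowers to [o]. /iidigedurebgedue/ → iidigedorebgedue.
Rule 4 (final vowel raising): /e/ is a mid vowel in word-final position, so it raises to [i]. /iidigedorebgedue/ → iidigedorebgedui.

iidigedorebgedui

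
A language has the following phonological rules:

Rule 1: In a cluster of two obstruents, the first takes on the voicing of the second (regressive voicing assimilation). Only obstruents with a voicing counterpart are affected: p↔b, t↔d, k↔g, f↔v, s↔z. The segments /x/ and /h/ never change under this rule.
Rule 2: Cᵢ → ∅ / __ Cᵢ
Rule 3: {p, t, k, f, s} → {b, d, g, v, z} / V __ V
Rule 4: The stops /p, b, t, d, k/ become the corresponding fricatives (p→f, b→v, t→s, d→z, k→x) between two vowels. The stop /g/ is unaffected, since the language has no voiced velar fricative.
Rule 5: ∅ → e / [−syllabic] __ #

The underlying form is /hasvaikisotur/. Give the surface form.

Rule 1 (regressive voicing assimilation): /s/ precedes the voiced obstruent /v/, so it voices to [z] by assimilation. /hasvaikisotur/ → hazvaikisotur.
Rule 2 (degemination): no segment meets the environment; /hazvaikisotur/ is unchanged.
Rule 3 (intervocalic voicing): /k/ is a voiceless obstruent between vowels /i/ and /i/, so it voices to [g]. /s/ is a voiceless obstruent between vowels /i/ and /o/, so it voices to [z]. /t/ is a voiceless obstruent between vowels /o/ and /u/, so it voices to [d]. /hazvaikisotur/ → hazvaigizodur.
Rule 4 (intervocalic spirantization): /d/ is a stop between vowels /o/ and /u/, so it spirantizes to the fricative [z]. /hazvaigizodur/ → hazvaigizozur.
Rule 5 (final e-epenthesis): the form ends in the consonant /r/, so [e] is inserted word-finally. /hazvaigizozur/ → hazvaigizozure.

hazvaigizozure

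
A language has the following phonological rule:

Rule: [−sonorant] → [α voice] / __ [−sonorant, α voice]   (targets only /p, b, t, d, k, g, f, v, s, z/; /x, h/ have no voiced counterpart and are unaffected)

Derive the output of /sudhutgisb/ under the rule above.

/d/ precedes the voiceless obstruent /h/, so it devoices to [t] by assimilation.
/t/ precedes the voiced obstruent /g/, so it voices to [d] by assimilation.
/s/ precedes the voiced obstruent /b/, so it voices to [z] by assimilation.
The other instances of /s/, /g/, /b/ do not occur in the required environment and remain unchanged.
Surface form: [suthudgizb].

suthudgizb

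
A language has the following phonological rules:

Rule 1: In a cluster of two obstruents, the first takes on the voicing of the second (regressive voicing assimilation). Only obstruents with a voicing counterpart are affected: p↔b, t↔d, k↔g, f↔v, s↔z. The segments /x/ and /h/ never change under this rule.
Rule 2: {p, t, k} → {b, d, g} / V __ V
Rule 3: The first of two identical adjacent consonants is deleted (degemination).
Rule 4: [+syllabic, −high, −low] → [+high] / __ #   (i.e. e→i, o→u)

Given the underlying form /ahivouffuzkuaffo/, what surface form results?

ahivoufuskuafu

Rule 1 (regressive voicing assimilation): /z/ precedes the voiceless obstruent /k/, so it devoices to [s] by assimilation. /ahivouffuzkuaffo/ → ahivouffuskuaffo.
Rule 2 (intervocalic voicing): no segment meets the environment; /ahivouffuskuaffo/ is unchanged.
Rule 3 (degemination): /ff/ is a geminate; the first /f/ deletes. /ff/ is a geminate; the first /f/ deletes. /ahivouffuskuaffo/ → ahivoufuskuafo.
Rule 4 (final vowel raising): /o/ is a mid vowel in word-final position, so it raises to [u]. /ahivoufuskuafo/ → ahivoufuskuafu.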